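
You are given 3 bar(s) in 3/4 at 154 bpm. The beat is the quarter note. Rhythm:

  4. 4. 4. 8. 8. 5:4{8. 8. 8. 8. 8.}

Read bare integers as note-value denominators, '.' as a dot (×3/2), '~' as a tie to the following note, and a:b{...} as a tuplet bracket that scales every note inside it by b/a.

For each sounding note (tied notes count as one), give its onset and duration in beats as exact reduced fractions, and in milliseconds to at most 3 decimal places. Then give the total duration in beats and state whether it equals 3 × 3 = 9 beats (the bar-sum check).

1) 0.0ms=0b +584.416ms=3/2b
2) 584.416ms=3/2b +584.416ms=3/2b
3) 1168.831ms=3b +584.416ms=3/2b
4) 1753.247ms=9/2b +292.208ms=3/4b
5) 2045.455ms=21/4b +292.208ms=3/4b
6) 2337.662ms=6b +233.766ms=3/5b
7) 2571.429ms=33/5b +233.766ms=3/5b
8) 2805.195ms=36/5b +233.766ms=3/5b
9) 3038.961ms=39/5b +233.766ms=3/5b
10) 3272.727ms=42/5b +233.766ms=3/5b
Σ=9b of 9 (154bpm 3/4) — PASS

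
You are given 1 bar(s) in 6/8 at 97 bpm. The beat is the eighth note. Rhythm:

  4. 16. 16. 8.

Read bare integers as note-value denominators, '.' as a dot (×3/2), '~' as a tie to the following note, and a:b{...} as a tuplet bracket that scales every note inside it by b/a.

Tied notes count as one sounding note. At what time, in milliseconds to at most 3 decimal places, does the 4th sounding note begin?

1. 0.0ms @ 0 + 1855.67ms (3)
2. 1855.67ms @ 3 + 463.918ms (3/4)
3. 2319.588ms @ 15/4 + 463.918ms (3/4)
4. 2783.505ms @ 9/2 + 927.835ms (3/2)

note 4 onset = 9/2b = 2783.505ms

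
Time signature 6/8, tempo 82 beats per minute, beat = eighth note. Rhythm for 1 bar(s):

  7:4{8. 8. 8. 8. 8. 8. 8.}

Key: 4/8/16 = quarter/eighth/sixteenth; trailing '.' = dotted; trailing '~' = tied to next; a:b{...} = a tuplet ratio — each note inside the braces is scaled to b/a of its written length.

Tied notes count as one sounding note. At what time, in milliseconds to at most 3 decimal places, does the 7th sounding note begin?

1. 0.0ms @ 0 + 627.178ms (6/7)
2. 627.178ms @ 6/7 + 627.178ms (6/7)
3. 1254.355ms @ 12/7 + 627.178ms (6/7)
4. 1881.533ms @ 18/7 + 627.178ms (6/7)
5. 2508.711ms @ 24/7 + 627.178ms (6/7)
6. 3135.889ms @ 30/7 + 627.178ms (6/7)
7. 3763.066ms @ 36/7 + 627.178ms (6/7)

note 7 onset = 36/7b = 3763.066ms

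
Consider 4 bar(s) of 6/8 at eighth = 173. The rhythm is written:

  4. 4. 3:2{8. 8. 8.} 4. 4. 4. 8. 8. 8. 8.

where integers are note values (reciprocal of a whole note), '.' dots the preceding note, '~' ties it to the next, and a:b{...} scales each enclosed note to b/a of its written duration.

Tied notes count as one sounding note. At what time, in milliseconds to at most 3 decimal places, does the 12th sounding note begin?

note 12 onset = 45/2b = 7803.468ms

1. 0.0ms @ 0 + 1040.462ms (3)
2. 1040.462ms @ 3 + 1040.462ms (3)
3. 2080.925ms @ 6 + 346.821ms (1)
4. 2427.746ms @ 7 + 346.821ms (1)
5. 2774.566ms @ 8 + 346.821ms (1)
6. 3121.387ms @ 9 + 1040.462ms (3)
7. 4161.85ms @ 12 + 1040.462ms (3)
8. 5202.312ms @ 15 + 1040.462ms (3)
9. 6242.775ms @ 18 + 520.231ms (3/2)
10. 6763.006ms @ 39/2 + 520.231ms (3/2)
11. 7283.237ms @ 21 + 520.231ms (3/2)
12. 7803.468ms @ 45/2 + 520.231ms (3/2)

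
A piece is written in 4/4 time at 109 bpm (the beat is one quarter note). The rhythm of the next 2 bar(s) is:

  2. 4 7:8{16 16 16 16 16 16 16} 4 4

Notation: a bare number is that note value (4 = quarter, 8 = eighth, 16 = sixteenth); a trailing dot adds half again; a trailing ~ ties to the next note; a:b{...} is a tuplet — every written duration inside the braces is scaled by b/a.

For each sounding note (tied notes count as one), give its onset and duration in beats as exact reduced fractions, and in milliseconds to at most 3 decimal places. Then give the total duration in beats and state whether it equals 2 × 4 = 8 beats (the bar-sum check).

1) 0.0ms=0b +1651.376ms=3b
2) 1651.376ms=3b +550.459ms=1b
3) 2201.835ms=4b +157.274ms=2/7b
4) 2359.109ms=30/7b +157.274ms=2/7b
5) 2516.383ms=32/7b +157.274ms=2/7b
6) 2673.657ms=34/7b +157.274ms=2/7b
7) 2830.931ms=36/7b +157.274ms=2/7b
8) 2988.204ms=38/7b +157.274ms=2/7b
9) 3145.478ms=40/7b +157.274ms=2/7b
10) 3302.752ms=6b +550.459ms=1b
11) 3853.211ms=7b +550.459ms=1b
Σ=8b of 8 (109bpm 4/4) — PASS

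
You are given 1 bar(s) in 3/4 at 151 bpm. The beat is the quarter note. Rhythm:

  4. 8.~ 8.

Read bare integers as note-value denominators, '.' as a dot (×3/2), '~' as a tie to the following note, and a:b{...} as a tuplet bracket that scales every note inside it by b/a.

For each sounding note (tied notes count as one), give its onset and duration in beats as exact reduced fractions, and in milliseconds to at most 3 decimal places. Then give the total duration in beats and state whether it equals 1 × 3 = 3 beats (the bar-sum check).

1) 0.0ms=0b +596.026ms=3/2b
2) 596.026ms=3/2b +596.026ms=3/2b
Σ=3b of 3 (151bpm 3/4) — PASS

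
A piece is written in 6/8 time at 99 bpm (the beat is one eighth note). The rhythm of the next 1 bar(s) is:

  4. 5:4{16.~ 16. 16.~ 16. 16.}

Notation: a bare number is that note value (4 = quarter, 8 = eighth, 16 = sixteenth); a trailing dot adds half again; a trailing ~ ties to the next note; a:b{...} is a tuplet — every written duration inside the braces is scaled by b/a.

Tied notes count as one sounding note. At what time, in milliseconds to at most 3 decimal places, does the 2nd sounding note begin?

note 2 onset = 3b = 1818.182ms

1. 0.0ms @ 0 + 1818.182ms (3)
2. 1818.182ms @ 3 + 727.273ms (6/5)
3. 2545.455ms @ 21/5 + 727.273ms (6/5)
4. 3272.727ms @ 27/5 + 363.636ms (3/5)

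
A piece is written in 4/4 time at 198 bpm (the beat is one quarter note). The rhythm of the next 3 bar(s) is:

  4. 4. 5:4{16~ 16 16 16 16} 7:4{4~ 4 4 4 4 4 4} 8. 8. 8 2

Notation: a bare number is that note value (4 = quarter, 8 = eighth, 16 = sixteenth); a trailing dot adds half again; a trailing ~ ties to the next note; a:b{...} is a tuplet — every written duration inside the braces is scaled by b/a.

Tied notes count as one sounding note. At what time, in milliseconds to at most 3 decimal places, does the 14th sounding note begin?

note 14 onset = 35/4b = 2651.515ms

1. 0.0ms @ 0 + 454.545ms (3/2)
2. 454.545ms @ 3/2 + 454.545ms (3/2)
3. 909.091ms @ 3 + 121.212ms (2/5)
4. 1030.303ms @ 17/5 + 60.606ms (1/5)
5. 1090.909ms @ 18/5 + 60.606ms (1/5)
6. 1151.515ms @ 19/5 + 60.606ms (1/5)
7. 1212.121ms @ 4 + 346.32ms (8/7)
8. 1558.442ms @ 36/7 + 173.16ms (4/7)
9. 1731.602ms @ 40/7 + 173.16ms (4/7)
10. 1904.762ms @ 44/7 + 173.16ms (4/7)
11. 2077.922ms @ 48/7 + 173.16ms (4/7)
12. 2251.082ms @ 52/7 + 173.16ms (4/7)
13. 2424.242ms @ 8 + 227.273ms (3/4)
14. 2651.515ms @ 35/4 + 227.273ms (3/4)
15. 2878.788ms @ 19/2 + 151.515ms (1/2)
16. 3030.303ms @ 10 + 606.061ms (2)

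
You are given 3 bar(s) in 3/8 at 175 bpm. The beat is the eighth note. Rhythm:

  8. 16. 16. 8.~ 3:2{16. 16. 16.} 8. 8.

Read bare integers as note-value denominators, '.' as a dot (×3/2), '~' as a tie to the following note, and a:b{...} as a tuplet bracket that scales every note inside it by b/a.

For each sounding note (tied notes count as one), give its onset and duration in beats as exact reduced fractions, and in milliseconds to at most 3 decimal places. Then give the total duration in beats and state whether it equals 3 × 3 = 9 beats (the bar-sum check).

1) 0.0ms=0b +514.286ms=3/2b
2) 514.286ms=3/2b +257.143ms=3/4b
3) 771.429ms=9/4b +257.143ms=3/4b
4) 1028.571ms=3b +685.714ms=2b
5) 1714.286ms=5b +171.429ms=1/2b
6) 1885.714ms=11/2b +171.429ms=1/2b
7) 2057.143ms=6b +514.286ms=3/2b
8) 2571.429ms=15/2b +514.286ms=3/2b
Σ=9b of 9 (175bpm 3/8) — PASS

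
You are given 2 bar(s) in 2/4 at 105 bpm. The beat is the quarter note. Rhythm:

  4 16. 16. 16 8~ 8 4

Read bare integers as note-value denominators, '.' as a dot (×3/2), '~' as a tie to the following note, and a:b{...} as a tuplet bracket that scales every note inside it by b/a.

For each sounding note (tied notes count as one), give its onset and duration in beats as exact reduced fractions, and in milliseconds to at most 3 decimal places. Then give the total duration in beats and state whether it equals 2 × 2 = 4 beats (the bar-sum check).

1) 0.0ms=0b +571.429ms=1b
2) 571.429ms=1b +214.286ms=3/8b
3) 785.714ms=11/8b +214.286ms=3/8b
4) 1000.0ms=7/4b +142.857ms=1/4b
5) 1142.857ms=2b +571.429ms=1b
6) 1714.286ms=3b +571.429ms=1b
Σ=4b of 4 (105bpm 2/4) — PASS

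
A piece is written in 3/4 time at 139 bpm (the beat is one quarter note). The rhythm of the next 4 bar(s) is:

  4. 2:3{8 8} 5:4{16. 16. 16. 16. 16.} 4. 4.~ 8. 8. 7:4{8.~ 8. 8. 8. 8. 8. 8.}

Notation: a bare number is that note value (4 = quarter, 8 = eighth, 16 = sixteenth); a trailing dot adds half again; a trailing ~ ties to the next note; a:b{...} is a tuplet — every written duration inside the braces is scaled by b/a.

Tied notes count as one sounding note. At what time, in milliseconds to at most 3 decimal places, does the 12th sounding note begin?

1. 0.0ms @ 0 + 647.482ms (3/2)
2. 647.482ms @ 3/2 + 323.741ms (3/4)
3. 971.223ms @ 9/4 + 323.741ms (3/4)
4. 1294.964ms @ 3 + 129.496ms (3/10)
5. 1424.46ms @ 33/10 + 129.496ms (3/10)
6. 1553.957ms @ 18/5 + 129.496ms (3/10)
7. 1683.453ms @ 39/10 + 129.496ms (3/10)
8. 1812.95ms @ 21/5 + 129.496ms (3/10)
9. 1942.446ms @ 9/2 + 647.482ms (3/2)
10. 2589.928ms @ 6 + 971.223ms (9/4)
11. 3561.151ms @ 33/4 + 323.741ms (3/4)
12. 3884.892ms @ 9 + 369.99ms (6/7)
13. 4254.882ms @ 69/7 + 184.995ms (3/7)
14. 4439.877ms @ 72/7 + 184.995ms (3/7)
15. 4624.872ms @ 75/7 + 184.995ms (3/7)
16. 4809.866ms @ 78/7 + 184.995ms (3/7)
17. 4994.861ms @ 81/7 + 184.995ms (3/7)

note 12 onset = 9b = 3884.892ms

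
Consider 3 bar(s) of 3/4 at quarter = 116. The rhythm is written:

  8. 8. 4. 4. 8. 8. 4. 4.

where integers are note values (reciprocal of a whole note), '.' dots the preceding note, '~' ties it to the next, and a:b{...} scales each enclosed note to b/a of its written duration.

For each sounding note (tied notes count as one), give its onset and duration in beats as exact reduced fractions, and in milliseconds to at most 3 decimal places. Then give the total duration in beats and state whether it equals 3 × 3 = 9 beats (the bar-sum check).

1) 0.0ms=0b +387.931ms=3/4b
2) 387.931ms=3/4b +387.931ms=3/4b
3) 775.862ms=3/2b +775.862ms=3/2b
4) 1551.724ms=3b +775.862ms=3/2b
5) 2327.586ms=9/2b +387.931ms=3/4b
6) 2715.517ms=21/4b +387.931ms=3/4b
7) 3103.448ms=6b +775.862ms=3/2b
8) 3879.31ms=15/2b +775.862ms=3/2b
Σ=9b of 9 (116bpm 3/4) — PASS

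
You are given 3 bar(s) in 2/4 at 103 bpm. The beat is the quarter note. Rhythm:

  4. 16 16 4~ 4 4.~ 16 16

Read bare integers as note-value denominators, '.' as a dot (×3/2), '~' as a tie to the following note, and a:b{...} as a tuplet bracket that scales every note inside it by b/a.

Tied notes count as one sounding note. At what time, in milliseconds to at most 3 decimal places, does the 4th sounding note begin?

note 4 onset = 2b = 1165.049ms

1. 0.0ms @ 0 + 873.786ms (3/2)
2. 873.786ms @ 3/2 + 145.631ms (1/4)
3. 1019.417ms @ 7/4 + 145.631ms (1/4)
4. 1165.049ms @ 2 + 1165.049ms (2)
5. 2330.097ms @ 4 + 1019.417ms (7/4)
6. 3349.515ms @ 23/4 + 145.631ms (1/4)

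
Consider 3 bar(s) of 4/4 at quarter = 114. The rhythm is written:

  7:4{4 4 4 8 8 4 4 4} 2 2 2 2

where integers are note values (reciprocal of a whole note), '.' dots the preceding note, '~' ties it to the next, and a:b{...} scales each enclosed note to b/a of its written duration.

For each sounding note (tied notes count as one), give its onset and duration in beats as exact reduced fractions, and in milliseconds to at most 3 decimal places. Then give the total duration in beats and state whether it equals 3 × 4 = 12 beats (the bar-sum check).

1) 0.0ms=0b +300.752ms=4/7b
2) 300.752ms=4/7b +300.752ms=4/7b
3) 601.504ms=8/7b +300.752ms=4/7b
4) 902.256ms=12/7b +150.376ms=2/7b
5) 1052.632ms=2b +150.376ms=2/7b
6) 1203.008ms=16/7b +300.752ms=4/7b
7) 1503.759ms=20/7b +300.752ms=4/7b
8) 1804.511ms=24/7b +300.752ms=4/7b
9) 2105.263ms=4b +1052.632ms=2b
10) 3157.895ms=6b +1052.632ms=2b
11) 4210.526ms=8b +1052.632ms=2b
12) 5263.158ms=10b +1052.632ms=2b
Σ=12b of 12 (114bpm 4/4) — PASS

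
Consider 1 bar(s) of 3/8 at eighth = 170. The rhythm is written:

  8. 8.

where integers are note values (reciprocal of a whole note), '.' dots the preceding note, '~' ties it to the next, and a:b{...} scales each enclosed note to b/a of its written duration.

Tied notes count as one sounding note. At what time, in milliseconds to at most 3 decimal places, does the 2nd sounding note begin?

note 2 onset = 3/2b = 529.412ms

1. 0.0ms @ 0 + 529.412ms (3/2)
2. 529.412ms @ 3/2 + 529.412ms (3/2)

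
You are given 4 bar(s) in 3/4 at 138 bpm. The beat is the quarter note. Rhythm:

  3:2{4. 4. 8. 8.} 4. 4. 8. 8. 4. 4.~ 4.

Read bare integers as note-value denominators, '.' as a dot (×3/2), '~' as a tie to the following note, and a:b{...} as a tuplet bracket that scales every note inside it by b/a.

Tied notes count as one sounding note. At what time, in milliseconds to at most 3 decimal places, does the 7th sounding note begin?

note 7 onset = 6b = 2608.696ms

1. 0.0ms @ 0 + 434.783ms (1)
2. 434.783ms @ 1 + 434.783ms (1)
3. 869.565ms @ 2 + 217.391ms (1/2)
4. 1086.957ms @ 5/2 + 217.391ms (1/2)
5. 1304.348ms @ 3 + 652.174ms (3/2)
6. 1956.522ms @ 9/2 + 652.174ms (3/2)
7. 2608.696ms @ 6 + 326.087ms (3/4)
8. 2934.783ms @ 27/4 + 326.087ms (3/4)
9. 3260.87ms @ 15/2 + 652.174ms (3/2)
10. 3913.043ms @ 9 + 1304.348ms (3)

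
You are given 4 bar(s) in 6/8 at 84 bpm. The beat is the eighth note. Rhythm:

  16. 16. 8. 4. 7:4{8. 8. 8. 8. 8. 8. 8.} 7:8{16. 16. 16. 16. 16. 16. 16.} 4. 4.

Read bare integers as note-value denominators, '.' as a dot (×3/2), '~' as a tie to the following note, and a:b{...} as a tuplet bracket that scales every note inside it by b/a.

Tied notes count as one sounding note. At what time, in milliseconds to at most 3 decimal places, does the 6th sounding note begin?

1. 0.0ms @ 0 + 535.714ms (3/4)
2. 535.714ms @ 3/4 + 535.714ms (3/4)
3. 1071.429ms @ 3/2 + 1071.429ms (3/2)
4. 2142.857ms @ 3 + 2142.857ms (3)
5. 4285.714ms @ 6 + 612.245ms (6/7)
6. 4897.959ms @ 48/7 + 612.245ms (6/7)
7. 5510.204ms @ 54/7 + 612.245ms (6/7)
8. 6122.449ms @ 60/7 + 612.245ms (6/7)
9. 6734.694ms @ 66/7 + 612.245ms (6/7)
10. 7346.939ms @ 72/7 + 612.245ms (6/7)
11. 7959.184ms @ 78/7 + 612.245ms (6/7)
12. 8571.429ms @ 12 + 612.245ms (6/7)
13. 9183.673ms @ 90/7 + 612.245ms (6/7)
14. 9795.918ms @ 96/7 + 612.245ms (6/7)
15. 10408.163ms @ 102/7 + 612.245ms (6/7)
16. 11020.408ms @ 108/7 + 612.245ms (6/7)
17. 11632.653ms @ 114/7 + 612.245ms (6/7)
18. 12244.898ms @ 120/7 + 612.245ms (6/7)
19. 12857.143ms @ 18 + 2142.857ms (3)
20. 15000.0ms @ 21 + 2142.857ms (3)

note 6 onset = 48/7b = 4897.959ms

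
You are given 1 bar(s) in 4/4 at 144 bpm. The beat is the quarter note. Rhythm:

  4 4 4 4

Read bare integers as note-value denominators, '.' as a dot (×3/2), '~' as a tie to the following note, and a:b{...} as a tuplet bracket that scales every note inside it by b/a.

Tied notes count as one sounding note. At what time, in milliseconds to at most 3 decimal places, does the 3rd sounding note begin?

1. 0.0ms @ 0 + 416.667ms (1)
2. 416.667ms @ 1 + 416.667ms (1)
3. 833.333ms @ 2 + 416.667ms (1)
4. 1250.0ms @ 3 + 416.667ms (1)

note 3 onset = 2b = 833.333ms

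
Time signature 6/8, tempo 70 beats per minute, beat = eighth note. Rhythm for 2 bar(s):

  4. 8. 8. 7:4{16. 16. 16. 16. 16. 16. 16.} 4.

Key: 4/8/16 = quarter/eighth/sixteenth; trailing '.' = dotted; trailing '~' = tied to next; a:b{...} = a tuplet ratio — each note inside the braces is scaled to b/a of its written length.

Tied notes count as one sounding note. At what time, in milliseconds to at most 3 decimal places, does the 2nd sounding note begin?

note 2 onset = 3b = 2571.429ms

1. 0.0ms @ 0 + 2571.429ms (3)
2. 2571.429ms @ 3 + 1285.714ms (3/2)
3. 3857.143ms @ 9/2 + 1285.714ms (3/2)
4. 5142.857ms @ 6 + 367.347ms (3/7)
5. 5510.204ms @ 45/7 + 367.347ms (3/7)
6. 5877.551ms @ 48/7 + 367.347ms (3/7)
7. 6244.898ms @ 51/7 + 367.347ms (3/7)
8. 6612.245ms @ 54/7 + 367.347ms (3/7)
9. 6979.592ms @ 57/7 + 367.347ms (3/7)
10. 7346.939ms @ 60/7 + 367.347ms (3/7)
11. 7714.286ms @ 9 + 2571.429ms (3)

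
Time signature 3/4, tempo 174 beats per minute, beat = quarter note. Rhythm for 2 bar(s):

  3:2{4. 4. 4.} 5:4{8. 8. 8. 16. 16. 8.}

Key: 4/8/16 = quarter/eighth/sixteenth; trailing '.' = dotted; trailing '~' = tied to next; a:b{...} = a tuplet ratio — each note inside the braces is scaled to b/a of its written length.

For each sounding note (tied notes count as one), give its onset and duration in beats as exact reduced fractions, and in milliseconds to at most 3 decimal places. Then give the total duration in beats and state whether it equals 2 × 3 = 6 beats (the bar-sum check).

1) 0.0ms=0b +344.828ms=1b
2) 344.828ms=1b +344.828ms=1b
3) 689.655ms=2b +344.828ms=1b
4) 1034.483ms=3b +206.897ms=3/5b
5) 1241.379ms=18/5b +206.897ms=3/5b
6) 1448.276ms=21/5b +206.897ms=3/5b
7) 1655.172ms=24/5b +103.448ms=3/10b
8) 1758.621ms=51/10b +103.448ms=3/10b
9) 1862.069ms=27/5b +206.897ms=3/5b
Σ=6b of 6 (174bpm 3/4) — PASS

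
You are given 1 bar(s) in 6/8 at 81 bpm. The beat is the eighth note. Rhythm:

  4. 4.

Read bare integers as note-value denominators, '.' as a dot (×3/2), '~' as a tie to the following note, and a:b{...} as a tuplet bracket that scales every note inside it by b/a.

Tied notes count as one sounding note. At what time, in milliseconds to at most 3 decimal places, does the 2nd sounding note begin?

1. 0.0ms @ 0 + 2222.222ms (3)
2. 2222.222ms @ 3 + 2222.222ms (3)

note 2 onset = 3b = 2222.222ms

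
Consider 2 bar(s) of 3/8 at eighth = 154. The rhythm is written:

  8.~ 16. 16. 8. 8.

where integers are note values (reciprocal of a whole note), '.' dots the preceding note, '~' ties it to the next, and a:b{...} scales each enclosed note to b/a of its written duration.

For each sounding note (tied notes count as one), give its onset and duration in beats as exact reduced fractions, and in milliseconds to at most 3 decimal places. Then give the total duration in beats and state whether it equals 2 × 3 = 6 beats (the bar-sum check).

1) 0.0ms=0b +876.623ms=9/4b
2) 876.623ms=9/4b +292.208ms=3/4b
3) 1168.831ms=3b +584.416ms=3/2b
4) 1753.247ms=9/2b +584.416ms=3/2b
Σ=6b of 6 (154bpm 3/8) — PASS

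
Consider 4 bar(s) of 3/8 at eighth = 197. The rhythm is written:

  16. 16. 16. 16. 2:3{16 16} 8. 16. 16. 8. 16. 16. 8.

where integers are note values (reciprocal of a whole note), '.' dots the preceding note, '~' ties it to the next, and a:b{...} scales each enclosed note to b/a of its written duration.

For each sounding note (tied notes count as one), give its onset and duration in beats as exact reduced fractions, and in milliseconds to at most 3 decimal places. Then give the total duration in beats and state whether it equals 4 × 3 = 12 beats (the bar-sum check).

1) 0.0ms=0b +228.426ms=3/4b
2) 228.426ms=3/4b +228.426ms=3/4b
3) 456.853ms=3/2b +228.426ms=3/4b
4) 685.279ms=9/4b +228.426ms=3/4b
5) 913.706ms=3b +228.426ms=3/4b
6) 1142.132ms=15/4b +228.426ms=3/4b
7) 1370.558ms=9/2b +456.853ms=3/2b
8) 1827.411ms=6b +228.426ms=3/4b
9) 2055.838ms=27/4b +228.426ms=3/4b
10) 2284.264ms=15/2b +456.853ms=3/2b
11) 2741.117ms=9b +228.426ms=3/4b
12) 2969.543ms=39/4b +228.426ms=3/4b
13) 3197.97ms=21/2b +456.853ms=3/2b
Σ=12b of 12 (197bpm 3/8) — PASS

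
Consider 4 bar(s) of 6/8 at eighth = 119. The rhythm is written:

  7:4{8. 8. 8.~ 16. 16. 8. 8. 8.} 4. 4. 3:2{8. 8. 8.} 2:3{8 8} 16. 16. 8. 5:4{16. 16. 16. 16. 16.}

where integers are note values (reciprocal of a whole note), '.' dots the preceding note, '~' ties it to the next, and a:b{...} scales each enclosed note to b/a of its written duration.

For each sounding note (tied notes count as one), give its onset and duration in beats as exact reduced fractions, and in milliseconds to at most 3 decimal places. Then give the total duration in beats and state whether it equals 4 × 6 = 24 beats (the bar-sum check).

1) 0.0ms=0b +432.173ms=6/7b
2) 432.173ms=6/7b +432.173ms=6/7b
3) 864.346ms=12/7b +648.259ms=9/7b
4) 1512.605ms=3b +216.086ms=3/7b
5) 1728.691ms=24/7b +432.173ms=6/7b
6) 2160.864ms=30/7b +432.173ms=6/7b
7) 2593.037ms=36/7b +432.173ms=6/7b
8) 3025.21ms=6b +1512.605ms=3b
9) 4537.815ms=9b +1512.605ms=3b
10) 6050.42ms=12b +504.202ms=1b
11) 6554.622ms=13b +504.202ms=1b
12) 7058.824ms=14b +504.202ms=1b
13) 7563.025ms=15b +756.303ms=3/2b
14) 8319.328ms=33/2b +756.303ms=3/2b
15) 9075.63ms=18b +378.151ms=3/4b
16) 9453.782ms=75/4b +378.151ms=3/4b
17) 9831.933ms=39/2b +756.303ms=3/2b
18) 10588.235ms=21b +302.521ms=3/5b
19) 10890.756ms=108/5b +302.521ms=3/5b
20) 11193.277ms=111/5b +302.521ms=3/5b
21) 11495.798ms=114/5b +302.521ms=3/5b
22) 11798.319ms=117/5b +302.521ms=3/5b
Σ=24b of 24 (119bpm 6/8) — PASS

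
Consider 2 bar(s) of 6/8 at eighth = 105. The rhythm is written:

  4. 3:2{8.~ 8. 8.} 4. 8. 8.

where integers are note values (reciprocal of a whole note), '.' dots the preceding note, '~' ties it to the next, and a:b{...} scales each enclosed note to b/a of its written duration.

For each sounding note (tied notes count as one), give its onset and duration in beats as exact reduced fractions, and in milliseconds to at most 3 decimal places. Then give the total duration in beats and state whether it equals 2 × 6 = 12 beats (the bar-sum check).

1) 0.0ms=0b +1714.286ms=3b
2) 1714.286ms=3b +1142.857ms=2b
3) 2857.143ms=5b +571.429ms=1b
4) 3428.571ms=6b +1714.286ms=3b
5) 5142.857ms=9b +857.143ms=3/2b
6) 6000.0ms=21/2b +857.143ms=3/2b
Σ=12b of 12 (105bpm 6/8) — PASS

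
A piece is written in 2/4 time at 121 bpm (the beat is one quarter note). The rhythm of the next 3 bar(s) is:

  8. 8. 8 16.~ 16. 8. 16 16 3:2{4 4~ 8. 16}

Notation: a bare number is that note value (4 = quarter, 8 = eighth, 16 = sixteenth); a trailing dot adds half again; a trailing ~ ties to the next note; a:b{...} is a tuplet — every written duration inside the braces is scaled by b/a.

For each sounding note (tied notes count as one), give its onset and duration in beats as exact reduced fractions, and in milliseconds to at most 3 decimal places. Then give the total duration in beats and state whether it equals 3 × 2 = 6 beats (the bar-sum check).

1) 0.0ms=0b +371.901ms=3/4b
2) 371.901ms=3/4b +371.901ms=3/4b
3) 743.802ms=3/2b +247.934ms=1/2b
4) 991.736ms=2b +371.901ms=3/4b
5) 1363.636ms=11/4b +371.901ms=3/4b
6) 1735.537ms=7/2b +123.967ms=1/4b
7) 1859.504ms=15/4b +123.967ms=1/4b
8) 1983.471ms=4b +330.579ms=2/3b
9) 2314.05ms=14/3b +578.512ms=7/6b
10) 2892.562ms=35/6b +82.645ms=1/6b
Σ=6b of 6 (121bpm 2/4) — PASS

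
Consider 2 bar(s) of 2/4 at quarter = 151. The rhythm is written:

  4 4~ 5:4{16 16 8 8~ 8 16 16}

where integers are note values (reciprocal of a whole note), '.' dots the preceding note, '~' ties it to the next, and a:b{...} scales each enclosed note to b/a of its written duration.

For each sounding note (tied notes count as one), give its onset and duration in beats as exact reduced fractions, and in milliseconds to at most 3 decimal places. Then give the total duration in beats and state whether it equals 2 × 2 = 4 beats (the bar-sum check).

1) 0.0ms=0b +397.351ms=1b
2) 397.351ms=1b +476.821ms=6/5b
3) 874.172ms=11/5b +79.47ms=1/5b
4) 953.642ms=12/5b +158.94ms=2/5b
5) 1112.583ms=14/5b +317.881ms=4/5b
6) 1430.464ms=18/5b +79.47ms=1/5b
7) 1509.934ms=19/5b +79.47ms=1/5b
Σ=4b of 4 (151bpm 2/4) — PASS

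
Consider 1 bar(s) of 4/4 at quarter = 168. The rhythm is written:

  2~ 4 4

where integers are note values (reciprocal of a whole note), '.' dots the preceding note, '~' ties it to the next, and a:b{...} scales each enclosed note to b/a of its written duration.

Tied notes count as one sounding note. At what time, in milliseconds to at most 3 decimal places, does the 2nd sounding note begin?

note 2 onset = 3b = 1071.429ms

1. 0.0ms @ 0 + 1071.429ms (3)
2. 1071.429ms @ 3 + 357.143ms (1)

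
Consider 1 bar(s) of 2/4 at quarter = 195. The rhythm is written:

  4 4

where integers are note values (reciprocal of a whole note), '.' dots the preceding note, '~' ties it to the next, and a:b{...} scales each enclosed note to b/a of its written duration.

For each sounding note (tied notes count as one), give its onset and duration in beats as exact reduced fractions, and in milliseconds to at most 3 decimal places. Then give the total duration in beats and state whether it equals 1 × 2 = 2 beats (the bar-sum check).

1) 0.0ms=0b +307.692ms=1b
2) 307.692ms=1b +307.692ms=1b
Σ=2b of 2 (195bpm 2/4) — PASS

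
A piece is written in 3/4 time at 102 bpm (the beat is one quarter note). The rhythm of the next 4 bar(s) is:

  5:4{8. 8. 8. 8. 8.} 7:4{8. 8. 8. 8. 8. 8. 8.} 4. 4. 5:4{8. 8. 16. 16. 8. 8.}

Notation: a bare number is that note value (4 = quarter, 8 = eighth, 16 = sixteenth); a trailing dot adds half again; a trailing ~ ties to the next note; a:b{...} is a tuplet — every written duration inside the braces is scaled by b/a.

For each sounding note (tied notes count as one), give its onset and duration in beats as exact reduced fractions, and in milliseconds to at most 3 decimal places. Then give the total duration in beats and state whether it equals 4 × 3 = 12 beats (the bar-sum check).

1) 0.0ms=0b +352.941ms=3/5b
2) 352.941ms=3/5b +352.941ms=3/5b
3) 705.882ms=6/5b +352.941ms=3/5b
4) 1058.824ms=9/5b +352.941ms=3/5b
5) 1411.765ms=12/5b +352.941ms=3/5b
6) 1764.706ms=3b +252.101ms=3/7b
7) 2016.807ms=24/7b +252.101ms=3/7b
8) 2268.908ms=27/7b +252.101ms=3/7b
9) 2521.008ms=30/7b +252.101ms=3/7b
10) 2773.109ms=33/7b +252.101ms=3/7b
11) 3025.21ms=36/7b +252.101ms=3/7b
12) 3277.311ms=39/7b +252.101ms=3/7b
13) 3529.412ms=6b +882.353ms=3/2b
14) 4411.765ms=15/2b +882.353ms=3/2b
15) 5294.118ms=9b +352.941ms=3/5b
16) 5647.059ms=48/5b +352.941ms=3/5b
17) 6000.0ms=51/5b +176.471ms=3/10b
18) 6176.471ms=21/2b +176.471ms=3/10b
19) 6352.941ms=54/5b +352.941ms=3/5b
20) 6705.882ms=57/5b +352.941ms=3/5b
Σ=12b of 12 (102bpm 3/4) — PASS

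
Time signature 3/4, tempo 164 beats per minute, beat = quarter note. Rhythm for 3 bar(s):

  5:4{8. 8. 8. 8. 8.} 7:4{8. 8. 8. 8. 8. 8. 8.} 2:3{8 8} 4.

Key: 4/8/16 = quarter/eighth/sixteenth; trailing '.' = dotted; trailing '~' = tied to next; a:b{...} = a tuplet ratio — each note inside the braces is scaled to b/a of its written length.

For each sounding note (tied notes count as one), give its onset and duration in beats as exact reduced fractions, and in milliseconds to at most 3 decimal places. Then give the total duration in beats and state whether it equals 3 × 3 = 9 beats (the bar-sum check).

1) 0.0ms=0b +219.512ms=3/5b
2) 219.512ms=3/5b +219.512ms=3/5b
3) 439.024ms=6/5b +219.512ms=3/5b
4) 658.537ms=9/5b +219.512ms=3/5b
5) 878.049ms=12/5b +219.512ms=3/5b
6) 1097.561ms=3b +156.794ms=3/7b
7) 1254.355ms=24/7b +156.794ms=3/7b
8) 1411.15ms=27/7b +156.794ms=3/7b
9) 1567.944ms=30/7b +156.794ms=3/7b
10) 1724.739ms=33/7b +156.794ms=3/7b
11) 1881.533ms=36/7b +156.794ms=3/7b
12) 2038.328ms=39/7b +156.794ms=3/7b
13) 2195.122ms=6b +274.39ms=3/4b
14) 2469.512ms=27/4b +274.39ms=3/4b
15) 2743.902ms=15/2b +548.78ms=3/2b
Σ=9b of 9 (164bpm 3/4) — PASS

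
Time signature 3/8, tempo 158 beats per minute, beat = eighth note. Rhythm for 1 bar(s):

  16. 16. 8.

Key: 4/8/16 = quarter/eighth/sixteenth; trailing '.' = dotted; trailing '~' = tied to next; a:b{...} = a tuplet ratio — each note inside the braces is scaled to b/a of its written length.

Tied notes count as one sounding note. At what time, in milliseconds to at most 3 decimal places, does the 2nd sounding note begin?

1. 0.0ms @ 0 + 284.81ms (3/4)
2. 284.81ms @ 3/4 + 284.81ms (3/4)
3. 569.62ms @ 3/2 + 569.62ms (3/2)

note 2 onset = 3/4b = 284.81ms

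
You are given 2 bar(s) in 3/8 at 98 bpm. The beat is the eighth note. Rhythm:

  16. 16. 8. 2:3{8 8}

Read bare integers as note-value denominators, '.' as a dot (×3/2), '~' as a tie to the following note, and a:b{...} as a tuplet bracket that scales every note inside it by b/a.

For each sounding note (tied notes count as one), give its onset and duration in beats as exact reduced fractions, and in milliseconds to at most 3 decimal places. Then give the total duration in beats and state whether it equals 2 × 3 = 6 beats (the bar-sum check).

1) 0.0ms=0b +459.184ms=3/4b
2) 459.184ms=3/4b +459.184ms=3/4b
3) 918.367ms=3/2b +918.367ms=3/2b
4) 1836.735ms=3b +918.367ms=3/2b
5) 2755.102ms=9/2b +918.367ms=3/2b
Σ=6b of 6 (98bpm 3/8) — PASS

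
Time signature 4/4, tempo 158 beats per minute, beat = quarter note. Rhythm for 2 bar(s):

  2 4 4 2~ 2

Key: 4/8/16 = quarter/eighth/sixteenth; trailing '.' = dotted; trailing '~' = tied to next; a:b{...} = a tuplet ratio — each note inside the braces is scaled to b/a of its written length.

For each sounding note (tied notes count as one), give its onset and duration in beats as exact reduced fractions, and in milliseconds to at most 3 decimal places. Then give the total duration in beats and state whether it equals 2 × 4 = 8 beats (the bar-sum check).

1) 0.0ms=0b +759.494ms=2b
2) 759.494ms=2b +379.747ms=1b
3) 1139.241ms=3b +379.747ms=1b
4) 1518.987ms=4b +1518.987ms=4b
Σ=8b of 8 (158bpm 4/4) — PASS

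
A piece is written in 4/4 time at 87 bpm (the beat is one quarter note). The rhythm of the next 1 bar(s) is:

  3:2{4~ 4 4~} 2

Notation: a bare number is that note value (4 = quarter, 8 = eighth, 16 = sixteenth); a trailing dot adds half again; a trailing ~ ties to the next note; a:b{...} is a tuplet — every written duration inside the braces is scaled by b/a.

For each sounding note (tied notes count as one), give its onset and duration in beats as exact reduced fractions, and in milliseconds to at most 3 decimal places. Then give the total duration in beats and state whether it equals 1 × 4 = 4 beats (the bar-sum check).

1) 0.0ms=0b +919.54ms=4/3b
2) 919.54ms=4/3b +1839.08ms=8/3b
Σ=4b of 4 (87bpm 4/4) — PASS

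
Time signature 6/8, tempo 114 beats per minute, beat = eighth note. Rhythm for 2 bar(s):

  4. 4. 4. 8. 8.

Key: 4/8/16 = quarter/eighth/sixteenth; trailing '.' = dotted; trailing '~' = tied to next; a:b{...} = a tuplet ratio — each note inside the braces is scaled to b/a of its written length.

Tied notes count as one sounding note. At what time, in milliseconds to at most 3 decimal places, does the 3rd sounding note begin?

note 3 onset = 6b = 3157.895ms

1. 0.0ms @ 0 + 1578.947ms (3)
2. 1578.947ms @ 3 + 1578.947ms (3)
3. 3157.895ms @ 6 + 1578.947ms (3)
4. 4736.842ms @ 9 + 789.474ms (3/2)
5. 5526.316ms @ 21/2 + 789.474ms (3/2)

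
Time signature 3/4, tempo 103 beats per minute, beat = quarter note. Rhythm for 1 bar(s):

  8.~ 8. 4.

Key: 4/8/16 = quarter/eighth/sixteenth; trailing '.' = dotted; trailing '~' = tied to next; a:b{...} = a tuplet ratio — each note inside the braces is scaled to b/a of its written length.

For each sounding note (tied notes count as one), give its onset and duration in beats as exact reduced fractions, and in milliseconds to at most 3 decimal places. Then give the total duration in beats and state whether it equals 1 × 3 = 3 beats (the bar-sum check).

1) 0.0ms=0b +873.786ms=3/2b
2) 873.786ms=3/2b +873.786ms=3/2b
Σ=3b of 3 (103bpm 3/4) — PASS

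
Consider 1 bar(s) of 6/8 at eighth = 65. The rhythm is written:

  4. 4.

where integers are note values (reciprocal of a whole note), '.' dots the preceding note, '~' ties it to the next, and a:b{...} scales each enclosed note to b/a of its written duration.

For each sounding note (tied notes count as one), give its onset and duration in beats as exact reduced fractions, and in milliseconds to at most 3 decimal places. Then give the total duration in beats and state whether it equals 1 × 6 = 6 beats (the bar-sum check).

1) 0.0ms=0b +2769.231ms=3b
2) 2769.231ms=3b +2769.231ms=3b
Σ=6b of 6 (65bpm 6/8) — PASS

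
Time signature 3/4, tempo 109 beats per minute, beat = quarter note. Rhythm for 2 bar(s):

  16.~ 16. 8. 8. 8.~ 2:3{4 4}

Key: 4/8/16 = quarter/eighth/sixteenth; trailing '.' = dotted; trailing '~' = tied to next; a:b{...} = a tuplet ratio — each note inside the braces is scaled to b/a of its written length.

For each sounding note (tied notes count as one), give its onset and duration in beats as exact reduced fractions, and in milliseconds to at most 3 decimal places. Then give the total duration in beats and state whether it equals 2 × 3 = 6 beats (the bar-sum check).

1) 0.0ms=0b +412.844ms=3/4b
2) 412.844ms=3/4b +412.844ms=3/4b
3) 825.688ms=3/2b +412.844ms=3/4b
4) 1238.532ms=9/4b +1238.532ms=9/4b
5) 2477.064ms=9/2b +825.688ms=3/2b
Σ=6b of 6 (109bpm 3/4) — PASS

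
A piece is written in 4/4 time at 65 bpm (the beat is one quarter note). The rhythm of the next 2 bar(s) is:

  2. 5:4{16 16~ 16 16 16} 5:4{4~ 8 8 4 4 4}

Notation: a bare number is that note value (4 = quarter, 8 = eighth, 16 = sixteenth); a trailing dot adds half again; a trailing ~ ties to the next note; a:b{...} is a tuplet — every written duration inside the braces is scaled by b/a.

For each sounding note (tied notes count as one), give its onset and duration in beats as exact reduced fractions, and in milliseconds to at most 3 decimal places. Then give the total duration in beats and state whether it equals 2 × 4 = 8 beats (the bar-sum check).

1) 0.0ms=0b +2769.231ms=3b
2) 2769.231ms=3b +184.615ms=1/5b
3) 2953.846ms=16/5b +369.231ms=2/5b
4) 3323.077ms=18/5b +184.615ms=1/5b
5) 3507.692ms=19/5b +184.615ms=1/5b
6) 3692.308ms=4b +1107.692ms=6/5b
7) 4800.0ms=26/5b +369.231ms=2/5b
8) 5169.231ms=28/5b +738.462ms=4/5b
9) 5907.692ms=32/5b +738.462ms=4/5b
10) 6646.154ms=36/5b +738.462ms=4/5b
Σ=8b of 8 (65bpm 4/4) — PASS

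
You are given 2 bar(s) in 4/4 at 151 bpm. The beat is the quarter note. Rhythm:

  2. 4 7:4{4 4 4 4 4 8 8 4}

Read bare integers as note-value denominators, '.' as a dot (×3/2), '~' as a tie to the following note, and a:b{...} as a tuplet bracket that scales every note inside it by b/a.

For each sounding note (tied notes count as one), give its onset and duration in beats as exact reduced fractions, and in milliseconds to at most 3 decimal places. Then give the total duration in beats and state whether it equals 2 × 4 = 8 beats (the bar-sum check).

1) 0.0ms=0b +1192.053ms=3b
2) 1192.053ms=3b +397.351ms=1b
3) 1589.404ms=4b +227.058ms=4/7b
4) 1816.462ms=32/7b +227.058ms=4/7b
5) 2043.519ms=36/7b +227.058ms=4/7b
6) 2270.577ms=40/7b +227.058ms=4/7b
7) 2497.635ms=44/7b +227.058ms=4/7b
8) 2724.693ms=48/7b +113.529ms=2/7b
9) 2838.221ms=50/7b +113.529ms=2/7b
10) 2951.75ms=52/7b +227.058ms=4/7b
Σ=8b of 8 (151bpm 4/4) — PASS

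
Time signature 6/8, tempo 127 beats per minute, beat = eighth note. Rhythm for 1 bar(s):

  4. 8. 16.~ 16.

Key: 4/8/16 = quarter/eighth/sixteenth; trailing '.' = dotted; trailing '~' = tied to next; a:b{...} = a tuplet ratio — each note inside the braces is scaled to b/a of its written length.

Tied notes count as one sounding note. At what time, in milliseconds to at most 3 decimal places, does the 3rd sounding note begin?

1. 0.0ms @ 0 + 1417.323ms (3)
2. 1417.323ms @ 3 + 708.661ms (3/2)
3. 2125.984ms @ 9/2 + 708.661ms (3/2)

note 3 onset = 9/2b = 2125.984ms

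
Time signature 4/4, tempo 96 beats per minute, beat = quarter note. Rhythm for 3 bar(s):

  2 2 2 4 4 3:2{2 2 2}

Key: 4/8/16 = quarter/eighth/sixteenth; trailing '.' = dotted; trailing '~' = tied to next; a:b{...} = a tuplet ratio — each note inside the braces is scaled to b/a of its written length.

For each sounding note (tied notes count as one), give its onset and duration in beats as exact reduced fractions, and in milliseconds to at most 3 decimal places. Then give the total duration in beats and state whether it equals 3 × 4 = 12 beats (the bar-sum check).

1) 0.0ms=0b +1250.0ms=2b
2) 1250.0ms=2b +1250.0ms=2b
3) 2500.0ms=4b +1250.0ms=2b
4) 3750.0ms=6b +625.0ms=1b
5) 4375.0ms=7b +625.0ms=1b
6) 5000.0ms=8b +833.333ms=4/3b
7) 5833.333ms=28/3b +833.333ms=4/3b
8) 6666.667ms=32/3b +833.333ms=4/3b
Σ=12b of 12 (96bpm 4/4) — PASS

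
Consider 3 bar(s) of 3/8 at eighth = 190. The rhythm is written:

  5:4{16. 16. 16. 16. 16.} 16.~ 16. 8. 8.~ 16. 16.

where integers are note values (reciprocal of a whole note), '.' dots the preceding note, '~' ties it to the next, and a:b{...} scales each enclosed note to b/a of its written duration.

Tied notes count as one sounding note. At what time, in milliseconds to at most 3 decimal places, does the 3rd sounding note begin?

1. 0.0ms @ 0 + 189.474ms (3/5)
2. 189.474ms @ 3/5 + 189.474ms (3/5)
3. 378.947ms @ 6/5 + 189.474ms (3/5)
4. 568.421ms @ 9/5 + 189.474ms (3/5)
5. 757.895ms @ 12/5 + 189.474ms (3/5)
6. 947.368ms @ 3 + 473.684ms (3/2)
7. 1421.053ms @ 9/2 + 473.684ms (3/2)
8. 1894.737ms @ 6 + 710.526ms (9/4)
9. 2605.263ms @ 33/4 + 236.842ms (3/4)

note 3 onset = 6/5b = 378.947ms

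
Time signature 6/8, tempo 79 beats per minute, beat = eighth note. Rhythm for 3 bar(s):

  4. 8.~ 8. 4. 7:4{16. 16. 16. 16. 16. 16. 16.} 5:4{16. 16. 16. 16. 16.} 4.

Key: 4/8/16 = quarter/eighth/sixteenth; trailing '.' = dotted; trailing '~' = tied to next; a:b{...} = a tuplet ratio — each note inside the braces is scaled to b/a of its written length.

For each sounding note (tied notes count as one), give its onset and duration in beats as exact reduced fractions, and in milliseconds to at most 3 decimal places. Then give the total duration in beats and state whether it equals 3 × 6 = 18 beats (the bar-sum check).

1) 0.0ms=0b +2278.481ms=3b
2) 2278.481ms=3b +2278.481ms=3b
3) 4556.962ms=6b +2278.481ms=3b
4) 6835.443ms=9b +325.497ms=3/7b
5) 7160.94ms=66/7b +325.497ms=3/7b
6) 7486.438ms=69/7b +325.497ms=3/7b
7) 7811.935ms=72/7b +325.497ms=3/7b
8) 8137.432ms=75/7b +325.497ms=3/7b
9) 8462.929ms=78/7b +325.497ms=3/7b
10) 8788.427ms=81/7b +325.497ms=3/7b
11) 9113.924ms=12b +455.696ms=3/5b
12) 9569.62ms=63/5b +455.696ms=3/5b
13) 10025.316ms=66/5b +455.696ms=3/5b
14) 10481.013ms=69/5b +455.696ms=3/5b
15) 10936.709ms=72/5b +455.696ms=3/5b
16) 11392.405ms=15b +2278.481ms=3b
Σ=18b of 18 (79bpm 6/8) — PASS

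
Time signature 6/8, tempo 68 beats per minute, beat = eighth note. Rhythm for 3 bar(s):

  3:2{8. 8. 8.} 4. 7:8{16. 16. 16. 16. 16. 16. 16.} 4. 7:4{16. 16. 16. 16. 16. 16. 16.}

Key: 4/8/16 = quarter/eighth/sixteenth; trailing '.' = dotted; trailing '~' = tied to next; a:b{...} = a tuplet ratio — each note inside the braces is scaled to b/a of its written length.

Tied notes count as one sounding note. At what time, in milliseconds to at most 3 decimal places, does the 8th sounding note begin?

note 8 onset = 60/7b = 7563.025ms

1. 0.0ms @ 0 + 882.353ms (1)
2. 882.353ms @ 1 + 882.353ms (1)
3. 1764.706ms @ 2 + 882.353ms (1)
4. 2647.059ms @ 3 + 2647.059ms (3)
5. 5294.118ms @ 6 + 756.303ms (6/7)
6. 6050.42ms @ 48/7 + 756.303ms (6/7)
7. 6806.723ms @ 54/7 + 756.303ms (6/7)
8. 7563.025ms @ 60/7 + 756.303ms (6/7)
9. 8319.328ms @ 66/7 + 756.303ms (6/7)
10. 9075.63ms @ 72/7 + 756.303ms (6/7)
11. 9831.933ms @ 78/7 + 756.303ms (6/7)
12. 10588.235ms @ 12 + 2647.059ms (3)
13. 13235.294ms @ 15 + 378.151ms (3/7)
14. 13613.445ms @ 108/7 + 378.151ms (3/7)
15. 13991.597ms @ 111/7 + 378.151ms (3/7)
16. 14369.748ms @ 114/7 + 378.151ms (3/7)
17. 14747.899ms @ 117/7 + 378.151ms (3/7)
18. 15126.05ms @ 120/7 + 378.151ms (3/7)
19. 15504.202ms @ 123/7 + 378.151ms (3/7)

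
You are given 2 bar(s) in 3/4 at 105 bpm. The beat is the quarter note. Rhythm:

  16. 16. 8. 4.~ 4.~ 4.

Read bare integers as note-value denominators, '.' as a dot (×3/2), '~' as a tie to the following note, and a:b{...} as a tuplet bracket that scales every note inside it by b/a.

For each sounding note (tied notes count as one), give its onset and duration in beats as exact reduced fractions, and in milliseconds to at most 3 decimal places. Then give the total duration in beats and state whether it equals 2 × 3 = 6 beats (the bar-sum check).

1) 0.0ms=0b +214.286ms=3/8b
2) 214.286ms=3/8b +214.286ms=3/8b
3) 428.571ms=3/4b +428.571ms=3/4b
4) 857.143ms=3/2b +2571.429ms=9/2b
Σ=6b of 6 (105bpm 3/4) — PASS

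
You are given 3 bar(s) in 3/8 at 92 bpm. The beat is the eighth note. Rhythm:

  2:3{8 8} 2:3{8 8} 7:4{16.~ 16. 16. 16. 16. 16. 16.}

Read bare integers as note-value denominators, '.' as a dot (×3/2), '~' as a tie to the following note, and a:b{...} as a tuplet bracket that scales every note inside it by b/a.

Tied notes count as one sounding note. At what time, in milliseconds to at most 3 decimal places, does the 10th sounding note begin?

1. 0.0ms @ 0 + 978.261ms (3/2)
2. 978.261ms @ 3/2 + 978.261ms (3/2)
3. 1956.522ms @ 3 + 978.261ms (3/2)
4. 2934.783ms @ 9/2 + 978.261ms (3/2)
5. 3913.043ms @ 6 + 559.006ms (6/7)
6. 4472.05ms @ 48/7 + 279.503ms (3/7)
7. 4751.553ms @ 51/7 + 279.503ms (3/7)
8. 5031.056ms @ 54/7 + 279.503ms (3/7)
9. 5310.559ms @ 57/7 + 279.503ms (3/7)
10. 5590.062ms @ 60/7 + 279.503ms (3/7)

note 10 onset = 60/7b = 5590.062ms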